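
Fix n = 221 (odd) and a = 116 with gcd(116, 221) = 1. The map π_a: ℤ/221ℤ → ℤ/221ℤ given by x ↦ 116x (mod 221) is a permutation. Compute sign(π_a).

Start at x=194: 194 → 183 → 12 → 66 → 142 → 118 → 207 → … (one orbit).
π_116 has 20 disjoint cycles with lengths [16, 16, 16, 16, 16, 16, 16, 16, 16, 16, 16, 16, 16, 2, 2, 2, 2, 2, 2, 1] on {0,…,220}.
sign(π) = (−1)^{n − #cycles} = (−1)^{221−20} = (−1)^201 = -1.
Via Zolotarev, sign(π_{116}) = (116|221) = -1.

-1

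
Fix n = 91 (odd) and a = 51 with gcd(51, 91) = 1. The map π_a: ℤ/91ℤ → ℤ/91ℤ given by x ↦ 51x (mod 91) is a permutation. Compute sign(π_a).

+1

Trace 1: π^k(1) = [1, 51, 53, 64, 79, 25] for k=0..5.
The orbit structure of x ↦ 51x mod 91: 21 orbits of sizes [6, 6, 6, 6, 6, 6, 6, 6, 6, 6, 6, 6, 3, 3, 2, 2, 2, 2, 2, 2, 1].
n − c = 91 − 21 = 70; sign = (−1)^70 = +1.
Zolotarev: (51|91) = +1, matching the cycle-count sign.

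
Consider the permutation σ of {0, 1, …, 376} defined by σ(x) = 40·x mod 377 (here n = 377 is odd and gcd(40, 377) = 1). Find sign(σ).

Trace 27: π^k(27) = [27, 326, 222, 209, 66, 1, 40] for k=0..6.
Cycle type of π: 28×13 + 1×13; total 26 cycles.
With 26 cycles on 377 points, sign = (−1)^{377−26} = -1.
Via Zolotarev, sign(π_{40}) = (40|377) = -1.

-1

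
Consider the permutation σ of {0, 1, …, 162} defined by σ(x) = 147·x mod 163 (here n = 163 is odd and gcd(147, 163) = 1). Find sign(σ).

-1

Orbit of 4 under x↦147x: [4, 99, 46, 79, 40, 12, 134]… (length divides ord_163(147)).
Cycle type of π: 162 + 1; total 2 cycles.
163 − 2 = 161 transpositions; sign(π) = (−1)^161 = -1.
(147|163)_J = -1 (Zolotarev's lemma cross-check).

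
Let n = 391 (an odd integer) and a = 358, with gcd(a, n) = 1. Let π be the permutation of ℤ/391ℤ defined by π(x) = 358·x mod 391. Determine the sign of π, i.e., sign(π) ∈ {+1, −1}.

+1

Trace 239: π^k(239) = [239, 324, 256, 154, 1, 358, 307] for k=0..6.
π_358 has 51 disjoint cycles with lengths [11, 11, 11, 11, 11, 11, 11, 11, 11, 11, 11, 11, 11, 11, 11, 11, 11, 11, 11, 11, 11, 11, 11, 11, 11, 11, 11, 11, 11, 11, 11, 11, 11, 11, 1, 1, 1, 1, 1, 1, 1, 1, 1, 1, 1, 1, 1, 1, 1, 1, 1] on {0,…,390}.
391 − 51 = 340 transpositions; sign(π) = (−1)^340 = +1.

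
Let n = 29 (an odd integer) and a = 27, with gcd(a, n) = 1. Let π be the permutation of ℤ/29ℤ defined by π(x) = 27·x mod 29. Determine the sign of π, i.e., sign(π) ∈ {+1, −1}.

Orbit of 7 under x↦27x: [7, 15, 28, 2, 25, 8, 13]… (length divides ord_29(27)).
2 cycles of lengths [28, 1].
n − c = 29 − 2 = 27; sign = (−1)^27 = -1.

-1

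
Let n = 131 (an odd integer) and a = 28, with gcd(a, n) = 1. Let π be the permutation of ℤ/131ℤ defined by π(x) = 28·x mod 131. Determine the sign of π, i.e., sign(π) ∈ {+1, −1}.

Trace 89: π^k(89) = [89, 3, 84, 125, 94, 12, 74] for k=0..6.
Cycle lengths of π_28 on ℤ/131ℤ: [65, 65, 1]; 3 cycles in total.
3 cycles on 131: each ℓ→(−1)^(ℓ−1), product (−1)^128 = +1.
(28|131)_J = +1 (Zolotarev's lemma cross-check).

+1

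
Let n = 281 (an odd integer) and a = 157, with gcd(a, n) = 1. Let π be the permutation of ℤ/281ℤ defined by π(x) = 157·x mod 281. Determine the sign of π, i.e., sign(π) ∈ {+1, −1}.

Trace 34: π^k(34) = [34, 280, 124, 79, 39, 222, 10] for k=0..6.
11 cycles of lengths [28, 28, 28, 28, 28, 28, 28, 28, 28, 28, 1].
281 − 11 = 270 transpositions; sign(π) = (−1)^270 = +1.
Via Zolotarev, sign(π_{157}) = (157|281) = +1.

+1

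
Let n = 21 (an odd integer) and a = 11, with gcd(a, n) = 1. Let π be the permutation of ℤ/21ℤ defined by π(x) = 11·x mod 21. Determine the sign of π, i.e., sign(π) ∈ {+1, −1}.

-1

Trace 2: π^k(2) = [2, 1, 11, 16, 8, 4] for k=0..5.
6 cycles of lengths [6, 6, 3, 3, 2, 1].
Σ(ℓ_i−1) = 21−6 = 15; sign = (−1)^15 = -1.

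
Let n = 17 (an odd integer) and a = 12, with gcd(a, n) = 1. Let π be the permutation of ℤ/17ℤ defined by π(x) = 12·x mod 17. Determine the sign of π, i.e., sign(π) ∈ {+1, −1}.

Start at x=4: 4 → 14 → 15 → 10 → 1 → 12 → 8 → … (one orbit).
The orbit structure of x ↦ 12x mod 17: 2 orbits of sizes [16, 1].
17 − 2 = 15 transpositions; sign(π) = (−1)^15 = -1.
Via Zolotarev, sign(π_{12}) = (12|17) = -1.

-1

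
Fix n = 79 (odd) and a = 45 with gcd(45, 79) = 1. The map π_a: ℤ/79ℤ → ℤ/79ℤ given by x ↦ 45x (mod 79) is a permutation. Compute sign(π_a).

Orbit of 4 under x↦45x: [4, 22, 42, 73, 46, 16, 9]… (length divides ord_79(45)).
The orbit structure of x ↦ 45x mod 79: 3 orbits of sizes [39, 39, 1].
n − c = 79 − 3 = 76; sign = (−1)^76 = +1.

+1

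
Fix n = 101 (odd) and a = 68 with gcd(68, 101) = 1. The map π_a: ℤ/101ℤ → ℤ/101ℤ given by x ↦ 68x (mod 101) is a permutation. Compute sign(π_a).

Trace 37: π^k(37) = [37, 92, 95, 97, 31, 88, 25] for k=0..6.
5 cycles of lengths [25, 25, 25, 25, 1].
sign(π) = (−1)^{n − #cycles} = (−1)^{101−5} = (−1)^96 = +1.
Check: (68/101) = +1 by Zolotarev.

+1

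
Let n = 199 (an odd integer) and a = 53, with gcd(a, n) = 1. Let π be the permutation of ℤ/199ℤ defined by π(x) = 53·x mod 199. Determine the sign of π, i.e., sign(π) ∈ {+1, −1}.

Orbit of 56 under x↦53x: [56, 182, 94, 7, 172, 161, 175]… (length divides ord_199(53)).
The orbit structure of x ↦ 53x mod 199: 3 orbits of sizes [99, 99, 1].
Σ(ℓ_i−1) = 199−3 = 196; sign = (−1)^196 = +1.

+1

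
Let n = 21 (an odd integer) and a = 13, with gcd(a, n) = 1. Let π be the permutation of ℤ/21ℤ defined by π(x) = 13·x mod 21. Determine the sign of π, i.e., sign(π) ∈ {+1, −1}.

-1

Start at x=1: 1 → 13 → 1 (one orbit).
Decompose π into cycles: lengths [2, 2, 2, 2, 2, 2, 2, 2, 2, 1, 1, 1] (12 cycles, including the fixed point 0).
n − c = 21 − 12 = 9; sign = (−1)^9 = -1.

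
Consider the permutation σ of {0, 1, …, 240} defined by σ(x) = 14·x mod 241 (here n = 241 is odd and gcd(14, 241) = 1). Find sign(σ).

Trace 119: π^k(119) = [119, 220, 188, 222, 216, 132, 161] for k=0..6.
The orbit structure of x ↦ 14x mod 241: 2 orbits of sizes [240, 1].
n − c = 241 − 2 = 239; sign = (−1)^239 = -1.
Check: (14/241) = -1 by Zolotarev.

-1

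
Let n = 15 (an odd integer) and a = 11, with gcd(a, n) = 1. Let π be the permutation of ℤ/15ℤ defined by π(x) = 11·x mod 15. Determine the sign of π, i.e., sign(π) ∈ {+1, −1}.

-1

Start at x=1: 1 → 11 → 1 (one orbit).
Cycle lengths of π_11 on ℤ/15ℤ: [2, 2, 2, 2, 2, 1, 1, 1, 1, 1]; 10 cycles in total.
With 10 cycles on 15 points, sign = (−1)^{15−10} = -1.
Zolotarev: (11|15) = -1, matching the cycle-count sign.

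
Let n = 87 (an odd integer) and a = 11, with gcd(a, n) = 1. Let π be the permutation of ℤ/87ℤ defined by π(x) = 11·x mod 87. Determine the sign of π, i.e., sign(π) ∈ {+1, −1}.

+1

Trace 13: π^k(13) = [13, 56, 7, 77, 64, 8, 1] for k=0..6.
The orbit structure of x ↦ 11x mod 87: 5 orbits of sizes [28, 28, 28, 2, 1].
sign(π) = (−1)^{n − #cycles} = (−1)^{87−5} = (−1)^82 = +1.
Check: (11/87) = +1 by Zolotarev.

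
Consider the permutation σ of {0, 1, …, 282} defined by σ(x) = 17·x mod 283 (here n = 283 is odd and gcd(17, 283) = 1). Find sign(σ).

Start at x=41: 41 → 131 → 246 → 220 → 61 → 188 → 83 → … (one orbit).
2 cycles of lengths [282, 1].
2 cycles on 283: each ℓ→(−1)^(ℓ−1), product (−1)^281 = -1.
(17|283)_J = -1 (Zolotarev's lemma cross-check).

-1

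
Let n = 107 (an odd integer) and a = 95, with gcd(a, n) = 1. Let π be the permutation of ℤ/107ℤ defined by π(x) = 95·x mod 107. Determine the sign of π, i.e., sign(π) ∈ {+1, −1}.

Start at x=98: 98 → 1 → 95 → 37 → 91 → 85 → 50 → … (one orbit).
Cycle type of π: 106 + 1; total 2 cycles.
n − c = 107 − 2 = 105; sign = (−1)^105 = -1.
Zolotarev: (95|107) = -1, matching the cycle-count sign.

-1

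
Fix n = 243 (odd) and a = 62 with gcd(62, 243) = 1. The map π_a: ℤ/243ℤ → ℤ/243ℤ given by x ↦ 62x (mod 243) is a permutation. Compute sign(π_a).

-1

Start at x=26: 26 → 154 → 71 → 28 → 35 → 226 → 161 → … (one orbit).
Cycle type of π: 54×3 + 18×3 + 6×3 + 2×4 + 1; total 14 cycles.
With 14 cycles on 243 points, sign = (−1)^{243−14} = -1.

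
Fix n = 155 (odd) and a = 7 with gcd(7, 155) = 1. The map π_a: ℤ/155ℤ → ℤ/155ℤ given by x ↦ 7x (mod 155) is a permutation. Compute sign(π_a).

Start at x=7: 7 → 49 → 33 → 76 → 67 → 4 → 28 → … (one orbit).
Decompose π into cycles: lengths [60, 60, 15, 15, 4, 1] (6 cycles, including the fixed point 0).
n − c = 155 − 6 = 149; sign = (−1)^149 = -1.
(7|155)_J = -1 (Zolotarev's lemma cross-check).

-1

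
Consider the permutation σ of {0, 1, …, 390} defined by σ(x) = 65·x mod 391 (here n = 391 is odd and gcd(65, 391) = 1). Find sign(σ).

+1

Orbit of 227 under x↦65x: [227, 288, 343, 8, 129, 174, 362]… (length divides ord_391(65)).
The orbit structure of x ↦ 65x mod 391: 5 orbits of sizes [176, 176, 22, 16, 1].
391 − 5 = 386 transpositions; sign(π) = (−1)^386 = +1.
Check: (65/391) = +1 by Zolotarev.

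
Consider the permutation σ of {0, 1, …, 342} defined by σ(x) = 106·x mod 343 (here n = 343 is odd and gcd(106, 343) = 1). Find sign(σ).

Start at x=281: 281 → 288 → 1 → 106 → 260 → 120 → 29 → … (one orbit).
π_106 has 19 disjoint cycles with lengths [49, 49, 49, 49, 49, 49, 7, 7, 7, 7, 7, 7, 1, 1, 1, 1, 1, 1, 1] on {0,…,342}.
With 19 cycles on 343 points, sign = (−1)^{343−19} = +1.

+1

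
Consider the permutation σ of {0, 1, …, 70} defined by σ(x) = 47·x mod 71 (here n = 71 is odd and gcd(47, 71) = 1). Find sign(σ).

Start at x=45: 45 → 56 → 5 → 22 → 40 → 34 → 36 → … (one orbit).
Decompose π into cycles: lengths [70, 1] (2 cycles, including the fixed point 0).
sign(π) = (−1)^{n − #cycles} = (−1)^{71−2} = (−1)^69 = -1.
Zolotarev: (47|71) = -1, matching the cycle-count sign.

-1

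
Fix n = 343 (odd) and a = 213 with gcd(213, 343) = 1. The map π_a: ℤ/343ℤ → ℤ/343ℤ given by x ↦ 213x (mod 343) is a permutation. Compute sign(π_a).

-1

Trace 124: π^k(124) = [124, 1, 213, 93, 258, 74, 327] for k=0..6.
The orbit structure of x ↦ 213x mod 343: 4 orbits of sizes [294, 42, 6, 1].
343 − 4 = 339 transpositions; sign(π) = (−1)^339 = -1.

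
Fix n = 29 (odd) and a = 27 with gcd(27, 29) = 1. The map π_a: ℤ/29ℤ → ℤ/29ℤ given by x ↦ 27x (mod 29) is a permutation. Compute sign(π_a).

-1

Start at x=13: 13 → 3 → 23 → 12 → 5 → 19 → 20 → … (one orbit).
2 cycles of lengths [28, 1].
sign(π) = (−1)^{n − #cycles} = (−1)^{29−2} = (−1)^27 = -1.
(27|29)_J = -1 (Zolotarev's lemma cross-check).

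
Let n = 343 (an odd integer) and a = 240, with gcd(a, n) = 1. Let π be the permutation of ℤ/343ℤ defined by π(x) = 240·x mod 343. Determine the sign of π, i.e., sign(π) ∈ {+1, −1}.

Start at x=135: 135 → 158 → 190 → 324 → 242 → 113 → 23 → … (one orbit).
Cycle lengths of π_240 on ℤ/343ℤ: [147, 147, 21, 21, 3, 3, 1]; 7 cycles in total.
n − c = 343 − 7 = 336; sign = (−1)^336 = +1.

+1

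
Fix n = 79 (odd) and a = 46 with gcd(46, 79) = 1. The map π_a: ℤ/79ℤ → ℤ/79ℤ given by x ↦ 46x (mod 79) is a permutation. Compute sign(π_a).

+1

Orbit of 62 under x↦46x: [62, 8, 52, 22, 64, 21, 18]… (length divides ord_79(46)).
Decompose π into cycles: lengths [13, 13, 13, 13, 13, 13, 1] (7 cycles, including the fixed point 0).
Σ(ℓ_i−1) = 79−7 = 72; sign = (−1)^72 = +1.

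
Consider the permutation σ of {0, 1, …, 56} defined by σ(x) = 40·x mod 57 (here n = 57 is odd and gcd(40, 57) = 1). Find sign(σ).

-1

Trace 22: π^k(22) = [22, 25, 31, 43, 10, 1, 40] for k=0..6.
The orbit structure of x ↦ 40x mod 57: 6 orbits of sizes [18, 18, 18, 1, 1, 1].
sign(π) = (−1)^{n − #cycles} = (−1)^{57−6} = (−1)^51 = -1.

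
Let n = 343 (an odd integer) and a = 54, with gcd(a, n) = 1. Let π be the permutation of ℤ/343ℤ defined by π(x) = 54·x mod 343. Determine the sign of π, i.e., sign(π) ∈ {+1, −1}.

Trace 150: π^k(150) = [150, 211, 75, 277, 209, 310, 276] for k=0..6.
Decompose π into cycles: lengths [294, 42, 6, 1] (4 cycles, including the fixed point 0).
Σ(ℓ_i−1) = 343−4 = 339; sign = (−1)^339 = -1.
The Jacobi symbol (54|343) = -1 (Zolotarev) agrees.

-1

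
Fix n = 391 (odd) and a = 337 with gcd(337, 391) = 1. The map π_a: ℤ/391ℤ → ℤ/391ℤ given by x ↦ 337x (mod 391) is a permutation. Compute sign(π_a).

+1

Orbit of 8 under x↦337x: [8, 350, 259, 90, 223, 79, 35]… (length divides ord_391(337)).
Cycle lengths of π_337 on ℤ/391ℤ: [176, 176, 22, 16, 1]; 5 cycles in total.
sign(π) = (−1)^{n − #cycles} = (−1)^{391−5} = (−1)^386 = +1.
The Jacobi symbol (337|391) = +1 (Zolotarev) agrees.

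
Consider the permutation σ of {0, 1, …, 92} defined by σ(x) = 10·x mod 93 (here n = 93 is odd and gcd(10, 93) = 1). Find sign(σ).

+1

Start at x=19: 19 → 4 → 40 → 28 → 1 → 10 → 7 → … (one orbit).
Cycle lengths of π_10 on ℤ/93ℤ: [15, 15, 15, 15, 15, 15, 1, 1, 1]; 9 cycles in total.
Σ(ℓ_i−1) = 93−9 = 84; sign = (−1)^84 = +1.
(10|93)_J = +1 (Zolotarev's lemma cross-check).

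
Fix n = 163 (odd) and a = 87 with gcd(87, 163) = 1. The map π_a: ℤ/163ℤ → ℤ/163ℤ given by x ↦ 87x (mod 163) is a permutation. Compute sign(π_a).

+1

Orbit of 69 under x↦87x: [69, 135, 9, 131, 150, 10, 55]… (length divides ord_163(87)).
3 cycles of lengths [81, 81, 1].
With 3 cycles on 163 points, sign = (−1)^{163−3} = +1.
Via Zolotarev, sign(π_{87}) = (87|163) = +1.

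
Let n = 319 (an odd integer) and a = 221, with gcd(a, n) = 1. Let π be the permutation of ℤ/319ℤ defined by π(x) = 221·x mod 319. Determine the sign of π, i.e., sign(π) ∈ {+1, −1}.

-1

Trace 122: π^k(122) = [122, 166, 1, 221, 34, 177, 199] for k=0..6.
22 cycles of lengths [28, 28, 28, 28, 28, 28, 28, 28, 28, 28, 28, 1, 1, 1, 1, 1, 1, 1, 1, 1, 1, 1].
Σ(ℓ_i−1) = 319−22 = 297; sign = (−1)^297 = -1.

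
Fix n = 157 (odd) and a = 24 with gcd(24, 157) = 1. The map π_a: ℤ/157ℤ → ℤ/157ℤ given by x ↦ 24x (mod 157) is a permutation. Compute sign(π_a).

-1

Start at x=107: 107 → 56 → 88 → 71 → 134 → 76 → 97 → … (one orbit).
Decompose π into cycles: lengths [156, 1] (2 cycles, including the fixed point 0).
n − c = 157 − 2 = 155; sign = (−1)^155 = -1.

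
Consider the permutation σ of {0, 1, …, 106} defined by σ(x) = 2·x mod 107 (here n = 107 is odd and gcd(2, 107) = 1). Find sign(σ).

-1

Orbit of 37 under x↦2x: [37, 74, 41, 82, 57, 7, 14]… (length divides ord_107(2)).
π_2 has 2 disjoint cycles with lengths [106, 1] on {0,…,106}.
n − c = 107 − 2 = 105; sign = (−1)^105 = -1.
(2|107)_J = -1 (Zolotarev's lemma cross-check).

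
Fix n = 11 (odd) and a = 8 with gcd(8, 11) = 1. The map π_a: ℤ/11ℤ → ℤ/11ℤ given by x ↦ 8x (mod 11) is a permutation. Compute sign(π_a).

Start at x=7: 7 → 1 → 8 → 9 → 6 → 4 → 10 → … (one orbit).
Cycle lengths of π_8 on ℤ/11ℤ: [10, 1]; 2 cycles in total.
Σ(ℓ_i−1) = 11−2 = 9; sign = (−1)^9 = -1.
Via Zolotarev, sign(π_{8}) = (8|11) = -1.

-1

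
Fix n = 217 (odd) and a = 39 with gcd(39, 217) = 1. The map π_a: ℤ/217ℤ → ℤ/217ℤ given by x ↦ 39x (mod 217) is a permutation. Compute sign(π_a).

+1

Orbit of 16 under x↦39x: [16, 190, 32, 163, 64, 109, 128]… (length divides ord_217(39)).
Cycle lengths of π_39 on ℤ/217ℤ: [15, 15, 15, 15, 15, 15, 15, 15, 15, 15, 15, 15, 5, 5, 5, 5, 5, 5, 3, 3, 1]; 21 cycles in total.
21 cycles on 217: each ℓ→(−1)^(ℓ−1), product (−1)^196 = +1.
Via Zolotarev, sign(π_{39}) = (39|217) = +1.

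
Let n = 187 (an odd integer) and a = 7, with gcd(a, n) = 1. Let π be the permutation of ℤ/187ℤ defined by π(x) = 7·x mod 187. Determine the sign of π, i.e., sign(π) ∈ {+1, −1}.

+1

Orbit of 112 under x↦7x: [112, 36, 65, 81, 6, 42, 107]… (length divides ord_187(7)).
Cycle lengths of π_7 on ℤ/187ℤ: [80, 80, 16, 10, 1]; 5 cycles in total.
187 − 5 = 182 transpositions; sign(π) = (−1)^182 = +1.
The Jacobi symbol (7|187) = +1 (Zolotarev) agrees.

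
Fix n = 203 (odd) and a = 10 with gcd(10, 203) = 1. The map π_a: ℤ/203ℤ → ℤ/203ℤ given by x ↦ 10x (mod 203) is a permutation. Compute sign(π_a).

Trace 66: π^k(66) = [66, 51, 104, 25, 47, 64, 31] for k=0..6.
π_10 has 5 disjoint cycles with lengths [84, 84, 28, 6, 1] on {0,…,202}.
5 cycles on 203: each ℓ→(−1)^(ℓ−1), product (−1)^198 = +1.
Check: (10/203) = +1 by Zolotarev.

+1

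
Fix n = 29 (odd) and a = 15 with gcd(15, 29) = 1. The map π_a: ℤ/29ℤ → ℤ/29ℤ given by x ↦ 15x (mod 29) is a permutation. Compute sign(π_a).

Start at x=4: 4 → 2 → 1 → 15 → 22 → 11 → 20 → … (one orbit).
Decompose π into cycles: lengths [28, 1] (2 cycles, including the fixed point 0).
29 − 2 = 27 transpositions; sign(π) = (−1)^27 = -1.

-1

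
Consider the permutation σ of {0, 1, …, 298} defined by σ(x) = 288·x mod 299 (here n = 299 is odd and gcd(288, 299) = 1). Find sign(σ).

Start at x=173: 173 → 190 → 3 → 266 → 64 → 193 → 269 → … (one orbit).
Decompose π into cycles: lengths [132, 132, 12, 11, 11, 1] (6 cycles, including the fixed point 0).
n − c = 299 − 6 = 293; sign = (−1)^293 = -1.

-1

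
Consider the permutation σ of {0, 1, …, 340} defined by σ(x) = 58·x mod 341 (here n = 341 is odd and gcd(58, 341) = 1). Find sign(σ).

-1

Trace 108: π^k(108) = [108, 126, 147, 1, 58, 295, 60] for k=0..6.
π_58 has 36 disjoint cycles with lengths [10, 10, 10, 10, 10, 10, 10, 10, 10, 10, 10, 10, 10, 10, 10, 10, 10, 10, 10, 10, 10, 10, 10, 10, 10, 10, 10, 10, 10, 10, 10, 10, 10, 5, 5, 1] on {0,…,340}.
sign(π) = (−1)^{n − #cycles} = (−1)^{341−36} = (−1)^305 = -1.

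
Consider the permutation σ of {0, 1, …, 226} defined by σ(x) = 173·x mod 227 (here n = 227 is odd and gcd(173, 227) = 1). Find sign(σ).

Orbit of 3 under x↦173x: [3, 65, 122, 222, 43, 175, 84]… (length divides ord_227(173)).
Decompose π into cycles: lengths [113, 113, 1] (3 cycles, including the fixed point 0).
227 − 3 = 224 transpositions; sign(π) = (−1)^224 = +1.

+1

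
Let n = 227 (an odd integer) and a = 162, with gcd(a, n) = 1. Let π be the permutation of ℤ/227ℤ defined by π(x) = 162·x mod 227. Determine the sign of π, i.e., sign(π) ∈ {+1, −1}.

Trace 127: π^k(127) = [127, 144, 174, 40, 124, 112, 211] for k=0..6.
π_162 has 2 disjoint cycles with lengths [226, 1] on {0,…,226}.
n − c = 227 − 2 = 225; sign = (−1)^225 = -1.

-1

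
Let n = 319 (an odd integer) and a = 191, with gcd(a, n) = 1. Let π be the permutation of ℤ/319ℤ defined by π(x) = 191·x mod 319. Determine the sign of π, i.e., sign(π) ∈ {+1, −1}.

Orbit of 75 under x↦191x: [75, 289, 12, 59, 104, 86, 157]… (length divides ord_319(191)).
Cycle type of π: 20×14 + 5×2 + 4×7 + 1; total 24 cycles.
24 cycles on 319: each ℓ→(−1)^(ℓ−1), product (−1)^295 = -1.

-1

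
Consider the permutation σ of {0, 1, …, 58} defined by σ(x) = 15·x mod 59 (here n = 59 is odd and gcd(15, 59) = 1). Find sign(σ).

Trace 28: π^k(28) = [28, 7, 46, 41, 25, 21, 20] for k=0..6.
Cycle lengths of π_15 on ℤ/59ℤ: [29, 29, 1]; 3 cycles in total.
sign(π) = (−1)^{n − #cycles} = (−1)^{59−3} = (−1)^56 = +1.
The Jacobi symbol (15|59) = +1 (Zolotarev) agrees.

+1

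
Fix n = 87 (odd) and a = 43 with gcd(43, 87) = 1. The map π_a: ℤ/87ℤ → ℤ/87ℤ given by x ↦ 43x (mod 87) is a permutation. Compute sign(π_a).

-1

Start at x=13: 13 → 37 → 25 → 31 → 28 → 73 → 7 → … (one orbit).
The orbit structure of x ↦ 43x mod 87: 6 orbits of sizes [28, 28, 28, 1, 1, 1].
6 cycles on 87: each ℓ→(−1)^(ℓ−1), product (−1)^81 = -1.
The Jacobi symbol (43|87) = -1 (Zolotarev) agrees.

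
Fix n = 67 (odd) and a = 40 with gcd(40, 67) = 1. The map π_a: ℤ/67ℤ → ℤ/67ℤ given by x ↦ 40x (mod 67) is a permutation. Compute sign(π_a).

+1

Orbit of 64 under x↦40x: [64, 14, 24, 22, 9, 25, 62]… (length divides ord_67(40)).
π_40 has 7 disjoint cycles with lengths [11, 11, 11, 11, 11, 11, 1] on {0,…,66}.
With 7 cycles on 67 points, sign = (−1)^{67−7} = +1.
The Jacobi symbol (40|67) = +1 (Zolotarev) agrees.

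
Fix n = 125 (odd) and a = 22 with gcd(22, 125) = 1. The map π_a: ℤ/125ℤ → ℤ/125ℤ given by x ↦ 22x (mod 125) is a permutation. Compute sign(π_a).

Start at x=91: 91 → 2 → 44 → 93 → 46 → 12 → 14 → … (one orbit).
The orbit structure of x ↦ 22x mod 125: 4 orbits of sizes [100, 20, 4, 1].
4 cycles on 125: each ℓ→(−1)^(ℓ−1), product (−1)^121 = -1.
Check: (22/125) = -1 by Zolotarev.

-1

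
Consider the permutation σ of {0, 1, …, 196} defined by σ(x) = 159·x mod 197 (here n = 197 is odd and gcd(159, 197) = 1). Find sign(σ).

Trace 79: π^k(79) = [79, 150, 13, 97, 57, 1, 159] for k=0..6.
Cycle lengths of π_159 on ℤ/197ℤ: [196, 1]; 2 cycles in total.
n − c = 197 − 2 = 195; sign = (−1)^195 = -1.
Check: (159/197) = -1 by Zolotarev.

-1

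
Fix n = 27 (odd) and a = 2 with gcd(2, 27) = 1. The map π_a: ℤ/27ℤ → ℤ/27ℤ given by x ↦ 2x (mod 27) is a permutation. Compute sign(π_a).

-1

Trace 20: π^k(20) = [20, 13, 26, 25, 23, 19, 11] for k=0..6.
π_2 has 4 disjoint cycles with lengths [18, 6, 2, 1] on {0,…,26}.
n − c = 27 − 4 = 23; sign = (−1)^23 = -1.
The Jacobi symbol (2|27) = -1 (Zolotarev) agrees.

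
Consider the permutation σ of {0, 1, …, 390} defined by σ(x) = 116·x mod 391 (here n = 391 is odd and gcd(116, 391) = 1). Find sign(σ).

-1

Trace 116: π^k(116) = [116, 162, 24, 47, 369, 185, 346] for k=0..6.
Cycle lengths of π_116 on ℤ/391ℤ: [16, 16, 16, 16, 16, 16, 16, 16, 16, 16, 16, 16, 16, 16, 16, 16, 16, 16, 16, 16, 16, 16, 16, 1, 1, 1, 1, 1, 1, 1, 1, 1, 1, 1, 1, 1, 1, 1, 1, 1, 1, 1, 1, 1, 1, 1]; 46 cycles in total.
n − c = 391 − 46 = 345; sign = (−1)^345 = -1.
The Jacobi symbol (116|391) = -1 (Zolotarev) agrees.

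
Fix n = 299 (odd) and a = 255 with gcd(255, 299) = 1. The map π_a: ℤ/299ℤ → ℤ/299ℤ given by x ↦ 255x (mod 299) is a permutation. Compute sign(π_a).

Orbit of 105 under x↦255x: [105, 164, 259, 265, 1, 255, 142]… (length divides ord_299(255)).
The orbit structure of x ↦ 255x mod 299: 12 orbits of sizes [44, 44, 44, 44, 44, 44, 11, 11, 4, 4, 4, 1].
sign(π) = (−1)^{n − #cycles} = (−1)^{299−12} = (−1)^287 = -1.
Via Zolotarev, sign(π_{255}) = (255|299) = -1.

-1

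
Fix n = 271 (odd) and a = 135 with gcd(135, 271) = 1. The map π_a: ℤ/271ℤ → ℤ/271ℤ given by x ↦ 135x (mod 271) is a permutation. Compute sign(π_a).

-1

Trace 170: π^k(170) = [170, 186, 178, 182, 180, 181, 45] for k=0..6.
Decompose π into cycles: lengths [270, 1] (2 cycles, including the fixed point 0).
271 − 2 = 269 transpositions; sign(π) = (−1)^269 = -1.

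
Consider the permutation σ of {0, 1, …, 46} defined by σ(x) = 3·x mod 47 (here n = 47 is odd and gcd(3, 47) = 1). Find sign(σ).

+1

Start at x=32: 32 → 2 → 6 → 18 → 7 → 21 → 16 → … (one orbit).
3 cycles of lengths [23, 23, 1].
n − c = 47 − 3 = 44; sign = (−1)^44 = +1.
Zolotarev: (3|47) = +1, matching the cycle-count sign.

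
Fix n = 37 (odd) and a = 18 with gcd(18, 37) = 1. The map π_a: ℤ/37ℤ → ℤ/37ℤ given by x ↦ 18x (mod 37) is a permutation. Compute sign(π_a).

-1

Start at x=18: 18 → 28 → 23 → 7 → 15 → 11 → 13 → … (one orbit).
π_18 has 2 disjoint cycles with lengths [36, 1] on {0,…,36}.
Σ(ℓ_i−1) = 37−2 = 35; sign = (−1)^35 = -1.
Check: (18/37) = -1 by Zolotarev.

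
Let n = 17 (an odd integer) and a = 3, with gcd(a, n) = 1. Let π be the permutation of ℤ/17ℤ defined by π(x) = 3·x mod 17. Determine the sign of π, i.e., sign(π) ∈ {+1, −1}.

-1

Orbit of 5 under x↦3x: [5, 15, 11, 16, 14, 8, 7]… (length divides ord_17(3)).
Cycle lengths of π_3 on ℤ/17ℤ: [16, 1]; 2 cycles in total.
With 2 cycles on 17 points, sign = (−1)^{17−2} = -1.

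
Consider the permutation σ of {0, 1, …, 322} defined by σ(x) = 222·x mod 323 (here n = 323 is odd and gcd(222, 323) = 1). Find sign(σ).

-1

Start at x=1: 1 → 222 → 188 → 69 → 137 → 52 → 239 → … (one orbit).
Decompose π into cycles: lengths [18, 18, 18, 18, 18, 18, 18, 18, 18, 18, 18, 18, 18, 18, 18, 18, 18, 1, 1, 1, 1, 1, 1, 1, 1, 1, 1, 1, 1, 1, 1, 1, 1, 1] (34 cycles, including the fixed point 0).
n − c = 323 − 34 = 289; sign = (−1)^289 = -1.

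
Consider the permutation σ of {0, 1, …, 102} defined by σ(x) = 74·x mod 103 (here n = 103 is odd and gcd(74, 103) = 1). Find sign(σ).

-1

Start at x=100: 100 → 87 → 52 → 37 → 60 → 11 → 93 → … (one orbit).
π_74 has 2 disjoint cycles with lengths [102, 1] on {0,…,102}.
With 2 cycles on 103 points, sign = (−1)^{103−2} = -1.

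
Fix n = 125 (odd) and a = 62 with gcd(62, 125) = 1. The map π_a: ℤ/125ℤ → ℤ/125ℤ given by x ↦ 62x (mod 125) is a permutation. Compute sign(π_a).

Start at x=27: 27 → 49 → 38 → 106 → 72 → 89 → 18 → … (one orbit).
4 cycles of lengths [100, 20, 4, 1].
4 cycles on 125: each ℓ→(−1)^(ℓ−1), product (−1)^121 = -1.

-1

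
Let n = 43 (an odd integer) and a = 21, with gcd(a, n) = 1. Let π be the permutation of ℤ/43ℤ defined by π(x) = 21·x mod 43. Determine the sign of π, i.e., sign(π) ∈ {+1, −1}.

Trace 21: π^k(21) = [21, 11, 16, 35, 4, 41, 1] for k=0..6.
Cycle lengths of π_21 on ℤ/43ℤ: [7, 7, 7, 7, 7, 7, 1]; 7 cycles in total.
7 cycles on 43: each ℓ→(−1)^(ℓ−1), product (−1)^36 = +1.
The Jacobi symbol (21|43) = +1 (Zolotarev) agrees.

+1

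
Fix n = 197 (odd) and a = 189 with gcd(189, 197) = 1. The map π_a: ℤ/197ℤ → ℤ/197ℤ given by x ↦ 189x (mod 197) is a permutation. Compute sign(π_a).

Start at x=100: 100 → 185 → 96 → 20 → 37 → 98 → 4 → … (one orbit).
The orbit structure of x ↦ 189x mod 197: 2 orbits of sizes [196, 1].
Σ(ℓ_i−1) = 197−2 = 195; sign = (−1)^195 = -1.
The Jacobi symbol (189|197) = -1 (Zolotarev) agrees.

-1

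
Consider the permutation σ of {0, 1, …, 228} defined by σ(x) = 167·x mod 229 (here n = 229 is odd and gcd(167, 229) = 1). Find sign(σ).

Orbit of 161 under x↦167x: [161, 94, 126, 203, 9, 129, 17]… (length divides ord_229(167)).
Cycle type of π: 57×4 + 1; total 5 cycles.
5 cycles on 229: each ℓ→(−1)^(ℓ−1), product (−1)^224 = +1.

+1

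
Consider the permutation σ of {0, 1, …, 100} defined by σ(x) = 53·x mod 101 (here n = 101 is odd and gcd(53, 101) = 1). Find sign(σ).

Start at x=47: 47 → 67 → 16 → 40 → 100 → 48 → 19 → … (one orbit).
Cycle type of π: 100 + 1; total 2 cycles.
2 cycles on 101: each ℓ→(−1)^(ℓ−1), product (−1)^99 = -1.

-1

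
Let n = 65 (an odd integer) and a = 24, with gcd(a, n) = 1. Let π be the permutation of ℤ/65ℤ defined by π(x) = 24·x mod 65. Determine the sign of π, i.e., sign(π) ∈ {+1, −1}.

-1

Trace 59: π^k(59) = [59, 51, 54, 61, 34, 36, 19] for k=0..6.
Cycle lengths of π_24 on ℤ/65ℤ: [12, 12, 12, 12, 12, 2, 2, 1]; 8 cycles in total.
With 8 cycles on 65 points, sign = (−1)^{65−8} = -1.
Check: (24/65) = -1 by Zolotarev.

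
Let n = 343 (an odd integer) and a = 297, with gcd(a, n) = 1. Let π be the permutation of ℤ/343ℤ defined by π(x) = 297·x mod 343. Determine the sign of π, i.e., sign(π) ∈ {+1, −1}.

Start at x=64: 64 → 143 → 282 → 62 → 235 → 166 → 253 → … (one orbit).
Decompose π into cycles: lengths [294, 42, 6, 1] (4 cycles, including the fixed point 0).
343 − 4 = 339 transpositions; sign(π) = (−1)^339 = -1.

-1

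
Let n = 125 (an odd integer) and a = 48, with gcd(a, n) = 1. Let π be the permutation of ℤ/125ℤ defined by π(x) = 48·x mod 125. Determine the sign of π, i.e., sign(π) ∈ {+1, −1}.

Start at x=59: 59 → 82 → 61 → 53 → 44 → 112 → 1 → … (one orbit).
The orbit structure of x ↦ 48x mod 125: 4 orbits of sizes [100, 20, 4, 1].
n − c = 125 − 4 = 121; sign = (−1)^121 = -1.
Zolotarev: (48|125) = -1, matching the cycle-count sign.

-1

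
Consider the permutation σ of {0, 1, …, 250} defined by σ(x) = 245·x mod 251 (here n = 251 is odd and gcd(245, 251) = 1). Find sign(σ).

+1

Start at x=63: 63 → 124 → 9 → 197 → 73 → 64 → 118 → … (one orbit).
Decompose π into cycles: lengths [125, 125, 1] (3 cycles, including the fixed point 0).
3 cycles on 251: each ℓ→(−1)^(ℓ−1), product (−1)^248 = +1.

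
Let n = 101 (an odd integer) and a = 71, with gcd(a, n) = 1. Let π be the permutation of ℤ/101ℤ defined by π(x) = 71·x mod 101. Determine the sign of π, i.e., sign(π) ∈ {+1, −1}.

Orbit of 87 under x↦71x: [87, 16, 25, 58, 78, 84, 5]… (length divides ord_101(71)).
Cycle type of π: 25×4 + 1; total 5 cycles.
n − c = 101 − 5 = 96; sign = (−1)^96 = +1.

+1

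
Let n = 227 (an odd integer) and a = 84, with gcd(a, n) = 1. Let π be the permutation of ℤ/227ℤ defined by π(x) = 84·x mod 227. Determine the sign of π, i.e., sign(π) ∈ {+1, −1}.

Start at x=11: 11 → 16 → 209 → 77 → 112 → 101 → 85 → … (one orbit).
Cycle type of π: 113×2 + 1; total 3 cycles.
227 − 3 = 224 transpositions; sign(π) = (−1)^224 = +1.

+1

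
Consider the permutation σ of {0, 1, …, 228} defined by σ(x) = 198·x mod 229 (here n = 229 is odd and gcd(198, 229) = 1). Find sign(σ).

-1

Trace 35: π^k(35) = [35, 60, 201, 181, 114, 130, 92] for k=0..6.
Cycle type of π: 228 + 1; total 2 cycles.
2 cycles on 229: each ℓ→(−1)^(ℓ−1), product (−1)^227 = -1.
Zolotarev: (198|229) = -1, matching the cycle-count sign.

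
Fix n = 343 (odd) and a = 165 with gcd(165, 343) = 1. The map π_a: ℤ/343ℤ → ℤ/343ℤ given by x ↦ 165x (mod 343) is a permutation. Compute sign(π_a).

+1

Trace 50: π^k(50) = [50, 18, 226, 246, 116, 275, 99] for k=0..6.
Decompose π into cycles: lengths [21, 21, 21, 21, 21, 21, 21, 21, 21, 21, 21, 21, 21, 21, 3, 3, 3, 3, 3, 3, 3, 3, 3, 3, 3, 3, 3, 3, 3, 3, 1] (31 cycles, including the fixed point 0).
Σ(ℓ_i−1) = 343−31 = 312; sign = (−1)^312 = +1.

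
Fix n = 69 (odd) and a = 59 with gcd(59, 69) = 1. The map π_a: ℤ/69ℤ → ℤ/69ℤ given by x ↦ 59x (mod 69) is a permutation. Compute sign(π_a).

Orbit of 16 under x↦59x: [16, 47, 13, 8, 58, 41, 4]… (length divides ord_69(59)).
Decompose π into cycles: lengths [22, 22, 11, 11, 2, 1] (6 cycles, including the fixed point 0).
With 6 cycles on 69 points, sign = (−1)^{69−6} = -1.

-1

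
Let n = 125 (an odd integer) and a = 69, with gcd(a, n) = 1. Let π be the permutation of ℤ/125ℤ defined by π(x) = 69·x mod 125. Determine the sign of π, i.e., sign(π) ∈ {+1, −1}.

+1

Orbit of 6 under x↦69x: [6, 39, 66, 54, 101, 94, 111]… (length divides ord_125(69)).
Decompose π into cycles: lengths [50, 50, 10, 10, 2, 2, 1] (7 cycles, including the fixed point 0).
125 − 7 = 118 transpositions; sign(π) = (−1)^118 = +1.
The Jacobi symbol (69|125) = +1 (Zolotarev) agrees.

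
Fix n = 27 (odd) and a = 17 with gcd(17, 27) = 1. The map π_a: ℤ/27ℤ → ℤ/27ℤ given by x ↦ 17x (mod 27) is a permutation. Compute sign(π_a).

Start at x=17: 17 → 19 → 26 → 10 → 8 → 1 → 17 (one orbit).
Decompose π into cycles: lengths [6, 6, 6, 2, 2, 2, 2, 1] (8 cycles, including the fixed point 0).
27 − 8 = 19 transpositions; sign(π) = (−1)^19 = -1.
Check: (17/27) = -1 by Zolotarev.

-1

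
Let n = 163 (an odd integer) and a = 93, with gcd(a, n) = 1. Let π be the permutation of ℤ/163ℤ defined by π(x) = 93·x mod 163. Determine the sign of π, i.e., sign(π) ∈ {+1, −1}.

Start at x=77: 77 → 152 → 118 → 53 → 39 → 41 → 64 → … (one orbit).
Cycle type of π: 81×2 + 1; total 3 cycles.
With 3 cycles on 163 points, sign = (−1)^{163−3} = +1.
Zolotarev: (93|163) = +1, matching the cycle-count sign.

+1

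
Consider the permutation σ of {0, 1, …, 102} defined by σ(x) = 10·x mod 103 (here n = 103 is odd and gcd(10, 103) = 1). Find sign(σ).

-1

Orbit of 73 under x↦10x: [73, 9, 90, 76, 39, 81, 89]… (length divides ord_103(10)).
Decompose π into cycles: lengths [34, 34, 34, 1] (4 cycles, including the fixed point 0).
With 4 cycles on 103 points, sign = (−1)^{103−4} = -1.
The Jacobi symbol (10|103) = -1 (Zolotarev) agrees.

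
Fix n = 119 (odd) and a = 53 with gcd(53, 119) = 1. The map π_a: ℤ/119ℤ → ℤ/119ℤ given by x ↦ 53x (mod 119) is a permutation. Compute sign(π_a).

+1

Orbit of 2 under x↦53x: [2, 106, 25, 16, 15, 81, 9]… (length divides ord_119(53)).
9 cycles of lengths [24, 24, 24, 24, 8, 8, 3, 3, 1].
Σ(ℓ_i−1) = 119−9 = 110; sign = (−1)^110 = +1.
(53|119)_J = +1 (Zolotarev's lemma cross-check).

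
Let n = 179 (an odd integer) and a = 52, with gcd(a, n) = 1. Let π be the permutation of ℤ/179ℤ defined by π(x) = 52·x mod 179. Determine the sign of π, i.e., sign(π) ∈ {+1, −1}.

Trace 177: π^k(177) = [177, 75, 141, 172, 173, 46, 65] for k=0..6.
π_52 has 3 disjoint cycles with lengths [89, 89, 1] on {0,…,178}.
n − c = 179 − 3 = 176; sign = (−1)^176 = +1.
Via Zolotarev, sign(π_{52}) = (52|179) = +1.

+1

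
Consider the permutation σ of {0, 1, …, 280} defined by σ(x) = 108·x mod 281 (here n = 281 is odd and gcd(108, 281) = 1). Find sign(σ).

-1

Trace 132: π^k(132) = [132, 206, 49, 234, 263, 23, 236] for k=0..6.
The orbit structure of x ↦ 108x mod 281: 2 orbits of sizes [280, 1].
Σ(ℓ_i−1) = 281−2 = 279; sign = (−1)^279 = -1.
Zolotarev: (108|281) = -1, matching the cycle-count sign.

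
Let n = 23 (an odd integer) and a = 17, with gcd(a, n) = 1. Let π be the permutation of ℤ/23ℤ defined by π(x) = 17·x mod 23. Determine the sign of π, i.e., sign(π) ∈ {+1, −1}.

-1

Start at x=1: 1 → 17 → 13 → 14 → 8 → 21 → 12 → … (one orbit).
Cycle type of π: 22 + 1; total 2 cycles.
sign(π) = (−1)^{n − #cycles} = (−1)^{23−2} = (−1)^21 = -1.
Via Zolotarev, sign(π_{17}) = (17|23) = -1.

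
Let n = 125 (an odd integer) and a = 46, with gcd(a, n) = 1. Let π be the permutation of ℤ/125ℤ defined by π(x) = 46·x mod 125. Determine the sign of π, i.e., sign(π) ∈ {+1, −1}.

+1

Start at x=96: 96 → 41 → 11 → 6 → 26 → 71 → 16 → … (one orbit).
Cycle type of π: 25×4 + 5×4 + 1×5; total 13 cycles.
n − c = 125 − 13 = 112; sign = (−1)^112 = +1.
The Jacobi symbol (46|125) = +1 (Zolotarev) agrees.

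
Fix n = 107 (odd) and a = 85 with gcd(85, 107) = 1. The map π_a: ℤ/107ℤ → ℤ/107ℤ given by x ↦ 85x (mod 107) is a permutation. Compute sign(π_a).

+1

Start at x=49: 49 → 99 → 69 → 87 → 12 → 57 → 30 → … (one orbit).
Cycle lengths of π_85 on ℤ/107ℤ: [53, 53, 1]; 3 cycles in total.
3 cycles on 107: each ℓ→(−1)^(ℓ−1), product (−1)^104 = +1.
Check: (85/107) = +1 by Zolotarev.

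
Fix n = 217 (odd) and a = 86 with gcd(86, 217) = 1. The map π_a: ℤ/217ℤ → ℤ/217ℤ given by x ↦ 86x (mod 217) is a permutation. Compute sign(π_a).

Orbit of 121 under x↦86x: [121, 207, 8, 37, 144, 15, 205]… (length divides ord_217(86)).
10 cycles of lengths [30, 30, 30, 30, 30, 30, 30, 3, 3, 1].
Σ(ℓ_i−1) = 217−10 = 207; sign = (−1)^207 = -1.
Check: (86/217) = -1 by Zolotarev.

-1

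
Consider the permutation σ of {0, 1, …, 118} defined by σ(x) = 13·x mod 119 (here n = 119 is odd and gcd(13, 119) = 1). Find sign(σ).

Start at x=13: 13 → 50 → 55 → 1 → 13 (one orbit).
The orbit structure of x ↦ 13x mod 119: 32 orbits of sizes [4, 4, 4, 4, 4, 4, 4, 4, 4, 4, 4, 4, 4, 4, 4, 4, 4, 4, 4, 4, 4, 4, 4, 4, 4, 4, 4, 4, 2, 2, 2, 1].
With 32 cycles on 119 points, sign = (−1)^{119−32} = -1.

-1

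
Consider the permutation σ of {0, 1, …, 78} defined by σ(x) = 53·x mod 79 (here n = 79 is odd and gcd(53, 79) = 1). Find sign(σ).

-1

Orbit of 77 under x↦53x: [77, 52, 70, 76, 78, 26, 35]… (length divides ord_79(53)).
Cycle type of π: 78 + 1; total 2 cycles.
2 cycles on 79: each ℓ→(−1)^(ℓ−1), product (−1)^77 = -1.
Via Zolotarev, sign(π_{53}) = (53|79) = -1.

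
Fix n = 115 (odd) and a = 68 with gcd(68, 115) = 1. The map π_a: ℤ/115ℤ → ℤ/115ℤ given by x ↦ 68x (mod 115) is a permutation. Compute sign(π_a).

Trace 68: π^k(68) = [68, 24, 22, 1] for k=0..3.
Cycle type of π: 4×23 + 2×11 + 1; total 35 cycles.
Σ(ℓ_i−1) = 115−35 = 80; sign = (−1)^80 = +1.
Via Zolotarev, sign(π_{68}) = (68|115) = +1.

+1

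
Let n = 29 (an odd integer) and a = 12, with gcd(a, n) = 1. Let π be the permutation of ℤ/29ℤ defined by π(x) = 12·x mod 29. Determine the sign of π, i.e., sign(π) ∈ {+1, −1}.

Trace 12: π^k(12) = [12, 28, 17, 1] for k=0..3.
Cycle type of π: 4×7 + 1; total 8 cycles.
With 8 cycles on 29 points, sign = (−1)^{29−8} = -1.
Via Zolotarev, sign(π_{12}) = (12|29) = -1.

-1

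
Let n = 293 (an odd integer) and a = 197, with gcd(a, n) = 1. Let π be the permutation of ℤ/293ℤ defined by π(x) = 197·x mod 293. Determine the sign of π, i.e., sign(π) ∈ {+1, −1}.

+1

Orbit of 268 under x↦197x: [268, 56, 191, 123, 205, 244, 16]… (length divides ord_293(197)).
5 cycles of lengths [73, 73, 73, 73, 1].
293 − 5 = 288 transpositions; sign(π) = (−1)^288 = +1.
Check: (197/293) = +1 by Zolotarev.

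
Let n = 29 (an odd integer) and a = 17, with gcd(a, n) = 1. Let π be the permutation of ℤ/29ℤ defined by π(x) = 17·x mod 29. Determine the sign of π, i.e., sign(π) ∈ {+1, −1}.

Start at x=28: 28 → 12 → 1 → 17 → 28 (one orbit).
8 cycles of lengths [4, 4, 4, 4, 4, 4, 4, 1].
n − c = 29 − 8 = 21; sign = (−1)^21 = -1.

-1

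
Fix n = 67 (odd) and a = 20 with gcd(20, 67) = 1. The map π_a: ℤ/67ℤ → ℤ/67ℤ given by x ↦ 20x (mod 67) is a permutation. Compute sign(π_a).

Orbit of 37 under x↦20x: [37, 3, 60, 61, 14, 12, 39]… (length divides ord_67(20)).
2 cycles of lengths [66, 1].
Σ(ℓ_i−1) = 67−2 = 65; sign = (−1)^65 = -1.
Check: (20/67) = -1 by Zolotarev.

-1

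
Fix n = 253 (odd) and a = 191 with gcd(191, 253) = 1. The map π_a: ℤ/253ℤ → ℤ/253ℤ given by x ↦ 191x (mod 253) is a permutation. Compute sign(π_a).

-1

Orbit of 203 under x↦191x: [203, 64, 80, 100, 125, 93, 53]… (length divides ord_253(191)).
Cycle lengths of π_191 on ℤ/253ℤ: [110, 110, 22, 5, 5, 1]; 6 cycles in total.
With 6 cycles on 253 points, sign = (−1)^{253−6} = -1.
Check: (191/253) = -1 by Zolotarev.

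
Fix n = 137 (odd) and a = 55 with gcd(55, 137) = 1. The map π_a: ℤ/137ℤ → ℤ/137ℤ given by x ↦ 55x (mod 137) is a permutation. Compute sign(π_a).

Start at x=7: 7 → 111 → 77 → 125 → 25 → 5 → 1 → … (one orbit).
Cycle lengths of π_55 on ℤ/137ℤ: [136, 1]; 2 cycles in total.
Σ(ℓ_i−1) = 137−2 = 135; sign = (−1)^135 = -1.
The Jacobi symbol (55|137) = -1 (Zolotarev) agrees.

-1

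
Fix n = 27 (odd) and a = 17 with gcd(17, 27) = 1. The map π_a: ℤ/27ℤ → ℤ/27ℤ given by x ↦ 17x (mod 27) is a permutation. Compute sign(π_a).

-1

Start at x=1: 1 → 17 → 19 → 26 → 10 → 8 → 1 (one orbit).
Cycle type of π: 6×3 + 2×4 + 1; total 8 cycles.
sign(π) = (−1)^{n − #cycles} = (−1)^{27−8} = (−1)^19 = -1.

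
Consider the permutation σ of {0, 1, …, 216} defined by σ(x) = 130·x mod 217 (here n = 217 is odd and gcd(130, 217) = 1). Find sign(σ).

-1

Start at x=92: 92 → 25 → 212 → 1 → 130 → 191 → 92 (one orbit).
Cycle type of π: 6×35 + 3×2 + 1; total 38 cycles.
With 38 cycles on 217 points, sign = (−1)^{217−38} = -1.
Zolotarev: (130|217) = -1, matching the cycle-count sign.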